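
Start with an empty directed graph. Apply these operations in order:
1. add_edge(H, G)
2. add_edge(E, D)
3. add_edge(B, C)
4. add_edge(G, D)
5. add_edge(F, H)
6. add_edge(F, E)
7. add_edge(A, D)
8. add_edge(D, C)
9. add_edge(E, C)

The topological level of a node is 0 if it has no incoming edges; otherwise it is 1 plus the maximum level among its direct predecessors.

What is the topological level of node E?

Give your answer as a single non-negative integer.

Op 1: add_edge(H, G). Edges now: 1
Op 2: add_edge(E, D). Edges now: 2
Op 3: add_edge(B, C). Edges now: 3
Op 4: add_edge(G, D). Edges now: 4
Op 5: add_edge(F, H). Edges now: 5
Op 6: add_edge(F, E). Edges now: 6
Op 7: add_edge(A, D). Edges now: 7
Op 8: add_edge(D, C). Edges now: 8
Op 9: add_edge(E, C). Edges now: 9
Compute levels (Kahn BFS):
  sources (in-degree 0): A, B, F
  process A: level=0
    A->D: in-degree(D)=2, level(D)>=1
  process B: level=0
    B->C: in-degree(C)=2, level(C)>=1
  process F: level=0
    F->E: in-degree(E)=0, level(E)=1, enqueue
    F->H: in-degree(H)=0, level(H)=1, enqueue
  process E: level=1
    E->C: in-degree(C)=1, level(C)>=2
    E->D: in-degree(D)=1, level(D)>=2
  process H: level=1
    H->G: in-degree(G)=0, level(G)=2, enqueue
  process G: level=2
    G->D: in-degree(D)=0, level(D)=3, enqueue
  process D: level=3
    D->C: in-degree(C)=0, level(C)=4, enqueue
  process C: level=4
All levels: A:0, B:0, C:4, D:3, E:1, F:0, G:2, H:1
level(E) = 1

Answer: 1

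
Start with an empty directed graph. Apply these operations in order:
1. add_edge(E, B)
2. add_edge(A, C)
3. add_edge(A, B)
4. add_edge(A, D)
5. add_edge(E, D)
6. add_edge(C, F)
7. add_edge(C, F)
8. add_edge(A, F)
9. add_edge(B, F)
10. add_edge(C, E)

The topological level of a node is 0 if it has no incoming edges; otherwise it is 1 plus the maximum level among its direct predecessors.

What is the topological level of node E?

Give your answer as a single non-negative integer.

Answer: 2

Derivation:
Op 1: add_edge(E, B). Edges now: 1
Op 2: add_edge(A, C). Edges now: 2
Op 3: add_edge(A, B). Edges now: 3
Op 4: add_edge(A, D). Edges now: 4
Op 5: add_edge(E, D). Edges now: 5
Op 6: add_edge(C, F). Edges now: 6
Op 7: add_edge(C, F) (duplicate, no change). Edges now: 6
Op 8: add_edge(A, F). Edges now: 7
Op 9: add_edge(B, F). Edges now: 8
Op 10: add_edge(C, E). Edges now: 9
Compute levels (Kahn BFS):
  sources (in-degree 0): A
  process A: level=0
    A->B: in-degree(B)=1, level(B)>=1
    A->C: in-degree(C)=0, level(C)=1, enqueue
    A->D: in-degree(D)=1, level(D)>=1
    A->F: in-degree(F)=2, level(F)>=1
  process C: level=1
    C->E: in-degree(E)=0, level(E)=2, enqueue
    C->F: in-degree(F)=1, level(F)>=2
  process E: level=2
    E->B: in-degree(B)=0, level(B)=3, enqueue
    E->D: in-degree(D)=0, level(D)=3, enqueue
  process B: level=3
    B->F: in-degree(F)=0, level(F)=4, enqueue
  process D: level=3
  process F: level=4
All levels: A:0, B:3, C:1, D:3, E:2, F:4
level(E) = 2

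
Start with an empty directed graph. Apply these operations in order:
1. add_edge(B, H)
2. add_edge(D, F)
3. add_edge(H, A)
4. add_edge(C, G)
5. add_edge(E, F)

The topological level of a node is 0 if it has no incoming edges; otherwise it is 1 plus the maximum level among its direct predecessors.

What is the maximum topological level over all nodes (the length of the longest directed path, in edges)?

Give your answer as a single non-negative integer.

Answer: 2

Derivation:
Op 1: add_edge(B, H). Edges now: 1
Op 2: add_edge(D, F). Edges now: 2
Op 3: add_edge(H, A). Edges now: 3
Op 4: add_edge(C, G). Edges now: 4
Op 5: add_edge(E, F). Edges now: 5
Compute levels (Kahn BFS):
  sources (in-degree 0): B, C, D, E
  process B: level=0
    B->H: in-degree(H)=0, level(H)=1, enqueue
  process C: level=0
    C->G: in-degree(G)=0, level(G)=1, enqueue
  process D: level=0
    D->F: in-degree(F)=1, level(F)>=1
  process E: level=0
    E->F: in-degree(F)=0, level(F)=1, enqueue
  process H: level=1
    H->A: in-degree(A)=0, level(A)=2, enqueue
  process G: level=1
  process F: level=1
  process A: level=2
All levels: A:2, B:0, C:0, D:0, E:0, F:1, G:1, H:1
max level = 2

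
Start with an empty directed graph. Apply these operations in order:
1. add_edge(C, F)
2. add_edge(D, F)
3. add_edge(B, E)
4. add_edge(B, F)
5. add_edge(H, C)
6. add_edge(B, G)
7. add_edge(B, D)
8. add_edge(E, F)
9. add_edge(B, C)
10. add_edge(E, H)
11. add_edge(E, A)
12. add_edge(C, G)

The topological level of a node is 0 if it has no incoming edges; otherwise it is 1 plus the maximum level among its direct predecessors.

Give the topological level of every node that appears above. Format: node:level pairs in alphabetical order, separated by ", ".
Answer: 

Answer: A:2, B:0, C:3, D:1, E:1, F:4, G:4, H:2

Derivation:
Op 1: add_edge(C, F). Edges now: 1
Op 2: add_edge(D, F). Edges now: 2
Op 3: add_edge(B, E). Edges now: 3
Op 4: add_edge(B, F). Edges now: 4
Op 5: add_edge(H, C). Edges now: 5
Op 6: add_edge(B, G). Edges now: 6
Op 7: add_edge(B, D). Edges now: 7
Op 8: add_edge(E, F). Edges now: 8
Op 9: add_edge(B, C). Edges now: 9
Op 10: add_edge(E, H). Edges now: 10
Op 11: add_edge(E, A). Edges now: 11
Op 12: add_edge(C, G). Edges now: 12
Compute levels (Kahn BFS):
  sources (in-degree 0): B
  process B: level=0
    B->C: in-degree(C)=1, level(C)>=1
    B->D: in-degree(D)=0, level(D)=1, enqueue
    B->E: in-degree(E)=0, level(E)=1, enqueue
    B->F: in-degree(F)=3, level(F)>=1
    B->G: in-degree(G)=1, level(G)>=1
  process D: level=1
    D->F: in-degree(F)=2, level(F)>=2
  process E: level=1
    E->A: in-degree(A)=0, level(A)=2, enqueue
    E->F: in-degree(F)=1, level(F)>=2
    E->H: in-degree(H)=0, level(H)=2, enqueue
  process A: level=2
  process H: level=2
    H->C: in-degree(C)=0, level(C)=3, enqueue
  process C: level=3
    C->F: in-degree(F)=0, level(F)=4, enqueue
    C->G: in-degree(G)=0, level(G)=4, enqueue
  process F: level=4
  process G: level=4
All levels: A:2, B:0, C:3, D:1, E:1, F:4, G:4, H:2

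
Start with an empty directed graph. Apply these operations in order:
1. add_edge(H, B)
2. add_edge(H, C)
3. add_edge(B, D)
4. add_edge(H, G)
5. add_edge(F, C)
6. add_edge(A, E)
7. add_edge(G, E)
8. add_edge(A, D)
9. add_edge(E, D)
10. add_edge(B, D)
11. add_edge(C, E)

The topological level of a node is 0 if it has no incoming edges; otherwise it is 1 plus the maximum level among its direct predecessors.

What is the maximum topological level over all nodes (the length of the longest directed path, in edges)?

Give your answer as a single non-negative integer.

Answer: 3

Derivation:
Op 1: add_edge(H, B). Edges now: 1
Op 2: add_edge(H, C). Edges now: 2
Op 3: add_edge(B, D). Edges now: 3
Op 4: add_edge(H, G). Edges now: 4
Op 5: add_edge(F, C). Edges now: 5
Op 6: add_edge(A, E). Edges now: 6
Op 7: add_edge(G, E). Edges now: 7
Op 8: add_edge(A, D). Edges now: 8
Op 9: add_edge(E, D). Edges now: 9
Op 10: add_edge(B, D) (duplicate, no change). Edges now: 9
Op 11: add_edge(C, E). Edges now: 10
Compute levels (Kahn BFS):
  sources (in-degree 0): A, F, H
  process A: level=0
    A->D: in-degree(D)=2, level(D)>=1
    A->E: in-degree(E)=2, level(E)>=1
  process F: level=0
    F->C: in-degree(C)=1, level(C)>=1
  process H: level=0
    H->B: in-degree(B)=0, level(B)=1, enqueue
    H->C: in-degree(C)=0, level(C)=1, enqueue
    H->G: in-degree(G)=0, level(G)=1, enqueue
  process B: level=1
    B->D: in-degree(D)=1, level(D)>=2
  process C: level=1
    C->E: in-degree(E)=1, level(E)>=2
  process G: level=1
    G->E: in-degree(E)=0, level(E)=2, enqueue
  process E: level=2
    E->D: in-degree(D)=0, level(D)=3, enqueue
  process D: level=3
All levels: A:0, B:1, C:1, D:3, E:2, F:0, G:1, H:0
max level = 3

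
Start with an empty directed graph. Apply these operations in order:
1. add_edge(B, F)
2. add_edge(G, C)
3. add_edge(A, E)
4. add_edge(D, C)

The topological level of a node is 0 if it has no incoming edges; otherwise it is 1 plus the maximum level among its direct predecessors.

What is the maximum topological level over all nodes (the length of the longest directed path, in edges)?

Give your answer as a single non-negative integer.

Answer: 1

Derivation:
Op 1: add_edge(B, F). Edges now: 1
Op 2: add_edge(G, C). Edges now: 2
Op 3: add_edge(A, E). Edges now: 3
Op 4: add_edge(D, C). Edges now: 4
Compute levels (Kahn BFS):
  sources (in-degree 0): A, B, D, G
  process A: level=0
    A->E: in-degree(E)=0, level(E)=1, enqueue
  process B: level=0
    B->F: in-degree(F)=0, level(F)=1, enqueue
  process D: level=0
    D->C: in-degree(C)=1, level(C)>=1
  process G: level=0
    G->C: in-degree(C)=0, level(C)=1, enqueue
  process E: level=1
  process F: level=1
  process C: level=1
All levels: A:0, B:0, C:1, D:0, E:1, F:1, G:0
max level = 1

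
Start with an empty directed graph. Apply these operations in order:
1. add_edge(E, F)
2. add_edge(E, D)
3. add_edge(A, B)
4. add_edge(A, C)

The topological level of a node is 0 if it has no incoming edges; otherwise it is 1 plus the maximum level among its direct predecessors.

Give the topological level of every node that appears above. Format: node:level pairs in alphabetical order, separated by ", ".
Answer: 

Answer: A:0, B:1, C:1, D:1, E:0, F:1

Derivation:
Op 1: add_edge(E, F). Edges now: 1
Op 2: add_edge(E, D). Edges now: 2
Op 3: add_edge(A, B). Edges now: 3
Op 4: add_edge(A, C). Edges now: 4
Compute levels (Kahn BFS):
  sources (in-degree 0): A, E
  process A: level=0
    A->B: in-degree(B)=0, level(B)=1, enqueue
    A->C: in-degree(C)=0, level(C)=1, enqueue
  process E: level=0
    E->D: in-degree(D)=0, level(D)=1, enqueue
    E->F: in-degree(F)=0, level(F)=1, enqueue
  process B: level=1
  process C: level=1
  process D: level=1
  process F: level=1
All levels: A:0, B:1, C:1, D:1, E:0, F:1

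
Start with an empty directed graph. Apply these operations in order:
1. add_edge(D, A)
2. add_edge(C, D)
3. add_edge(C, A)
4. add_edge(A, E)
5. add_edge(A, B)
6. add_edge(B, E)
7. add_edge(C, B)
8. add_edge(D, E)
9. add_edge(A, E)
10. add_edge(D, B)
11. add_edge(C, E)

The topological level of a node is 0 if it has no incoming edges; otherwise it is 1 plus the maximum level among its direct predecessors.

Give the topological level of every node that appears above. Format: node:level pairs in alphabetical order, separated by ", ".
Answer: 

Answer: A:2, B:3, C:0, D:1, E:4

Derivation:
Op 1: add_edge(D, A). Edges now: 1
Op 2: add_edge(C, D). Edges now: 2
Op 3: add_edge(C, A). Edges now: 3
Op 4: add_edge(A, E). Edges now: 4
Op 5: add_edge(A, B). Edges now: 5
Op 6: add_edge(B, E). Edges now: 6
Op 7: add_edge(C, B). Edges now: 7
Op 8: add_edge(D, E). Edges now: 8
Op 9: add_edge(A, E) (duplicate, no change). Edges now: 8
Op 10: add_edge(D, B). Edges now: 9
Op 11: add_edge(C, E). Edges now: 10
Compute levels (Kahn BFS):
  sources (in-degree 0): C
  process C: level=0
    C->A: in-degree(A)=1, level(A)>=1
    C->B: in-degree(B)=2, level(B)>=1
    C->D: in-degree(D)=0, level(D)=1, enqueue
    C->E: in-degree(E)=3, level(E)>=1
  process D: level=1
    D->A: in-degree(A)=0, level(A)=2, enqueue
    D->B: in-degree(B)=1, level(B)>=2
    D->E: in-degree(E)=2, level(E)>=2
  process A: level=2
    A->B: in-degree(B)=0, level(B)=3, enqueue
    A->E: in-degree(E)=1, level(E)>=3
  process B: level=3
    B->E: in-degree(E)=0, level(E)=4, enqueue
  process E: level=4
All levels: A:2, B:3, C:0, D:1, E:4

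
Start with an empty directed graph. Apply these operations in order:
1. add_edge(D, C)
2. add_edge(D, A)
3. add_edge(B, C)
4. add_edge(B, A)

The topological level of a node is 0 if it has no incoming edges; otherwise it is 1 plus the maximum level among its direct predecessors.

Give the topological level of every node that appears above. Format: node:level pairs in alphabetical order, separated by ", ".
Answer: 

Answer: A:1, B:0, C:1, D:0

Derivation:
Op 1: add_edge(D, C). Edges now: 1
Op 2: add_edge(D, A). Edges now: 2
Op 3: add_edge(B, C). Edges now: 3
Op 4: add_edge(B, A). Edges now: 4
Compute levels (Kahn BFS):
  sources (in-degree 0): B, D
  process B: level=0
    B->A: in-degree(A)=1, level(A)>=1
    B->C: in-degree(C)=1, level(C)>=1
  process D: level=0
    D->A: in-degree(A)=0, level(A)=1, enqueue
    D->C: in-degree(C)=0, level(C)=1, enqueue
  process A: level=1
  process C: level=1
All levels: A:1, B:0, C:1, D:0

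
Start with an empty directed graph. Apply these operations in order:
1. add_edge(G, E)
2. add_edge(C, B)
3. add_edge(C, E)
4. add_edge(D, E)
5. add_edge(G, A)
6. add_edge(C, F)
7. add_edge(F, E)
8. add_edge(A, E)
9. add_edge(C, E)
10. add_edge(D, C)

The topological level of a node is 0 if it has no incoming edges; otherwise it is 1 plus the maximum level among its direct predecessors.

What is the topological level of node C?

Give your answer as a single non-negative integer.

Answer: 1

Derivation:
Op 1: add_edge(G, E). Edges now: 1
Op 2: add_edge(C, B). Edges now: 2
Op 3: add_edge(C, E). Edges now: 3
Op 4: add_edge(D, E). Edges now: 4
Op 5: add_edge(G, A). Edges now: 5
Op 6: add_edge(C, F). Edges now: 6
Op 7: add_edge(F, E). Edges now: 7
Op 8: add_edge(A, E). Edges now: 8
Op 9: add_edge(C, E) (duplicate, no change). Edges now: 8
Op 10: add_edge(D, C). Edges now: 9
Compute levels (Kahn BFS):
  sources (in-degree 0): D, G
  process D: level=0
    D->C: in-degree(C)=0, level(C)=1, enqueue
    D->E: in-degree(E)=4, level(E)>=1
  process G: level=0
    G->A: in-degree(A)=0, level(A)=1, enqueue
    G->E: in-degree(E)=3, level(E)>=1
  process C: level=1
    C->B: in-degree(B)=0, level(B)=2, enqueue
    C->E: in-degree(E)=2, level(E)>=2
    C->F: in-degree(F)=0, level(F)=2, enqueue
  process A: level=1
    A->E: in-degree(E)=1, level(E)>=2
  process B: level=2
  process F: level=2
    F->E: in-degree(E)=0, level(E)=3, enqueue
  process E: level=3
All levels: A:1, B:2, C:1, D:0, E:3, F:2, G:0
level(C) = 1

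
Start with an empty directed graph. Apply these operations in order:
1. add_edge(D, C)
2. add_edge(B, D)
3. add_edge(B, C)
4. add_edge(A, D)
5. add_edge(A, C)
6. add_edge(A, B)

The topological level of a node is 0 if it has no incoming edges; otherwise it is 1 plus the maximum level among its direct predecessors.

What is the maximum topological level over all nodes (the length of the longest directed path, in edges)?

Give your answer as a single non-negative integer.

Op 1: add_edge(D, C). Edges now: 1
Op 2: add_edge(B, D). Edges now: 2
Op 3: add_edge(B, C). Edges now: 3
Op 4: add_edge(A, D). Edges now: 4
Op 5: add_edge(A, C). Edges now: 5
Op 6: add_edge(A, B). Edges now: 6
Compute levels (Kahn BFS):
  sources (in-degree 0): A
  process A: level=0
    A->B: in-degree(B)=0, level(B)=1, enqueue
    A->C: in-degree(C)=2, level(C)>=1
    A->D: in-degree(D)=1, level(D)>=1
  process B: level=1
    B->C: in-degree(C)=1, level(C)>=2
    B->D: in-degree(D)=0, level(D)=2, enqueue
  process D: level=2
    D->C: in-degree(C)=0, level(C)=3, enqueue
  process C: level=3
All levels: A:0, B:1, C:3, D:2
max level = 3

Answer: 3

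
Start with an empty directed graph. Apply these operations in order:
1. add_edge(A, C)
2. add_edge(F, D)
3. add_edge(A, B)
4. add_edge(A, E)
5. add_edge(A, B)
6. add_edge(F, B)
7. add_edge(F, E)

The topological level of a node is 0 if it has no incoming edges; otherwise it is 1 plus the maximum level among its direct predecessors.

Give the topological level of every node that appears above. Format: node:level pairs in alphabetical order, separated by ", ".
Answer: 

Answer: A:0, B:1, C:1, D:1, E:1, F:0

Derivation:
Op 1: add_edge(A, C). Edges now: 1
Op 2: add_edge(F, D). Edges now: 2
Op 3: add_edge(A, B). Edges now: 3
Op 4: add_edge(A, E). Edges now: 4
Op 5: add_edge(A, B) (duplicate, no change). Edges now: 4
Op 6: add_edge(F, B). Edges now: 5
Op 7: add_edge(F, E). Edges now: 6
Compute levels (Kahn BFS):
  sources (in-degree 0): A, F
  process A: level=0
    A->B: in-degree(B)=1, level(B)>=1
    A->C: in-degree(C)=0, level(C)=1, enqueue
    A->E: in-degree(E)=1, level(E)>=1
  process F: level=0
    F->B: in-degree(B)=0, level(B)=1, enqueue
    F->D: in-degree(D)=0, level(D)=1, enqueue
    F->E: in-degree(E)=0, level(E)=1, enqueue
  process C: level=1
  process B: level=1
  process D: level=1
  process E: level=1
All levels: A:0, B:1, C:1, D:1, E:1, F:0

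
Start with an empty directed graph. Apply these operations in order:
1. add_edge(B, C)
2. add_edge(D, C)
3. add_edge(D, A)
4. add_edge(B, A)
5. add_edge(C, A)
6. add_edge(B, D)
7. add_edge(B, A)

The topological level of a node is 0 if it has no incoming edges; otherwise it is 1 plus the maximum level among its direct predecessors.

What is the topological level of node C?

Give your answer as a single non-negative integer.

Answer: 2

Derivation:
Op 1: add_edge(B, C). Edges now: 1
Op 2: add_edge(D, C). Edges now: 2
Op 3: add_edge(D, A). Edges now: 3
Op 4: add_edge(B, A). Edges now: 4
Op 5: add_edge(C, A). Edges now: 5
Op 6: add_edge(B, D). Edges now: 6
Op 7: add_edge(B, A) (duplicate, no change). Edges now: 6
Compute levels (Kahn BFS):
  sources (in-degree 0): B
  process B: level=0
    B->A: in-degree(A)=2, level(A)>=1
    B->C: in-degree(C)=1, level(C)>=1
    B->D: in-degree(D)=0, level(D)=1, enqueue
  process D: level=1
    D->A: in-degree(A)=1, level(A)>=2
    D->C: in-degree(C)=0, level(C)=2, enqueue
  process C: level=2
    C->A: in-degree(A)=0, level(A)=3, enqueue
  process A: level=3
All levels: A:3, B:0, C:2, D:1
level(C) = 2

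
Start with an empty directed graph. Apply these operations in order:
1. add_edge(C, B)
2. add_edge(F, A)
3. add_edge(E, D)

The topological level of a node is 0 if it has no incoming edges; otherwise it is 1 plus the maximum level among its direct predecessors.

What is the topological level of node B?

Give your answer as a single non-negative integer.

Op 1: add_edge(C, B). Edges now: 1
Op 2: add_edge(F, A). Edges now: 2
Op 3: add_edge(E, D). Edges now: 3
Compute levels (Kahn BFS):
  sources (in-degree 0): C, E, F
  process C: level=0
    C->B: in-degree(B)=0, level(B)=1, enqueue
  process E: level=0
    E->D: in-degree(D)=0, level(D)=1, enqueue
  process F: level=0
    F->A: in-degree(A)=0, level(A)=1, enqueue
  process B: level=1
  process D: level=1
  process A: level=1
All levels: A:1, B:1, C:0, D:1, E:0, F:0
level(B) = 1

Answer: 1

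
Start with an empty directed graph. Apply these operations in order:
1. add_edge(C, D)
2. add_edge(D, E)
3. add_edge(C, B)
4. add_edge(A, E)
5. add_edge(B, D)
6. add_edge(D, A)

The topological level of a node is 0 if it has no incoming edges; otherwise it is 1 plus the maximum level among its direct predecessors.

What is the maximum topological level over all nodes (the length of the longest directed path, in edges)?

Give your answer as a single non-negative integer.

Answer: 4

Derivation:
Op 1: add_edge(C, D). Edges now: 1
Op 2: add_edge(D, E). Edges now: 2
Op 3: add_edge(C, B). Edges now: 3
Op 4: add_edge(A, E). Edges now: 4
Op 5: add_edge(B, D). Edges now: 5
Op 6: add_edge(D, A). Edges now: 6
Compute levels (Kahn BFS):
  sources (in-degree 0): C
  process C: level=0
    C->B: in-degree(B)=0, level(B)=1, enqueue
    C->D: in-degree(D)=1, level(D)>=1
  process B: level=1
    B->D: in-degree(D)=0, level(D)=2, enqueue
  process D: level=2
    D->A: in-degree(A)=0, level(A)=3, enqueue
    D->E: in-degree(E)=1, level(E)>=3
  process A: level=3
    A->E: in-degree(E)=0, level(E)=4, enqueue
  process E: level=4
All levels: A:3, B:1, C:0, D:2, E:4
max level = 4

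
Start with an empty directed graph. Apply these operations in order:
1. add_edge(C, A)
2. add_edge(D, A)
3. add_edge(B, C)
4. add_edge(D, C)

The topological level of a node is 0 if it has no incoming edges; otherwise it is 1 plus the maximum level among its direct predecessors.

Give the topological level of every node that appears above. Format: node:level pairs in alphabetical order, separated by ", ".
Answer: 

Op 1: add_edge(C, A). Edges now: 1
Op 2: add_edge(D, A). Edges now: 2
Op 3: add_edge(B, C). Edges now: 3
Op 4: add_edge(D, C). Edges now: 4
Compute levels (Kahn BFS):
  sources (in-degree 0): B, D
  process B: level=0
    B->C: in-degree(C)=1, level(C)>=1
  process D: level=0
    D->A: in-degree(A)=1, level(A)>=1
    D->C: in-degree(C)=0, level(C)=1, enqueue
  process C: level=1
    C->A: in-degree(A)=0, level(A)=2, enqueue
  process A: level=2
All levels: A:2, B:0, C:1, D:0

Answer: A:2, B:0, C:1, D:0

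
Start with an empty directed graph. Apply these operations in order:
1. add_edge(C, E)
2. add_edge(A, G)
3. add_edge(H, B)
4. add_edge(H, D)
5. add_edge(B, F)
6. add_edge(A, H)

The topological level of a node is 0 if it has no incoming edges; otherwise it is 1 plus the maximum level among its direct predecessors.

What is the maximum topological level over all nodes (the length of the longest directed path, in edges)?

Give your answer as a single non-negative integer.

Op 1: add_edge(C, E). Edges now: 1
Op 2: add_edge(A, G). Edges now: 2
Op 3: add_edge(H, B). Edges now: 3
Op 4: add_edge(H, D). Edges now: 4
Op 5: add_edge(B, F). Edges now: 5
Op 6: add_edge(A, H). Edges now: 6
Compute levels (Kahn BFS):
  sources (in-degree 0): A, C
  process A: level=0
    A->G: in-degree(G)=0, level(G)=1, enqueue
    A->H: in-degree(H)=0, level(H)=1, enqueue
  process C: level=0
    C->E: in-degree(E)=0, level(E)=1, enqueue
  process G: level=1
  process H: level=1
    H->B: in-degree(B)=0, level(B)=2, enqueue
    H->D: in-degree(D)=0, level(D)=2, enqueue
  process E: level=1
  process B: level=2
    B->F: in-degree(F)=0, level(F)=3, enqueue
  process D: level=2
  process F: level=3
All levels: A:0, B:2, C:0, D:2, E:1, F:3, G:1, H:1
max level = 3

Answer: 3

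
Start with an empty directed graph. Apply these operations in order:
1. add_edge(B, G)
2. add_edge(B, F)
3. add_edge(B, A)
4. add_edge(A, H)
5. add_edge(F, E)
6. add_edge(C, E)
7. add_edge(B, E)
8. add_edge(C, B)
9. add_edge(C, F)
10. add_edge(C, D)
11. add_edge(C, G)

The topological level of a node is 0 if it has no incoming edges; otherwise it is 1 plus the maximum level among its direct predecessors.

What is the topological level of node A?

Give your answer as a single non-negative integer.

Answer: 2

Derivation:
Op 1: add_edge(B, G). Edges now: 1
Op 2: add_edge(B, F). Edges now: 2
Op 3: add_edge(B, A). Edges now: 3
Op 4: add_edge(A, H). Edges now: 4
Op 5: add_edge(F, E). Edges now: 5
Op 6: add_edge(C, E). Edges now: 6
Op 7: add_edge(B, E). Edges now: 7
Op 8: add_edge(C, B). Edges now: 8
Op 9: add_edge(C, F). Edges now: 9
Op 10: add_edge(C, D). Edges now: 10
Op 11: add_edge(C, G). Edges now: 11
Compute levels (Kahn BFS):
  sources (in-degree 0): C
  process C: level=0
    C->B: in-degree(B)=0, level(B)=1, enqueue
    C->D: in-degree(D)=0, level(D)=1, enqueue
    C->E: in-degree(E)=2, level(E)>=1
    C->F: in-degree(F)=1, level(F)>=1
    C->G: in-degree(G)=1, level(G)>=1
  process B: level=1
    B->A: in-degree(A)=0, level(A)=2, enqueue
    B->E: in-degree(E)=1, level(E)>=2
    B->F: in-degree(F)=0, level(F)=2, enqueue
    B->G: in-degree(G)=0, level(G)=2, enqueue
  process D: level=1
  process A: level=2
    A->H: in-degree(H)=0, level(H)=3, enqueue
  process F: level=2
    F->E: in-degree(E)=0, level(E)=3, enqueue
  process G: level=2
  process H: level=3
  process E: level=3
All levels: A:2, B:1, C:0, D:1, E:3, F:2, G:2, H:3
level(A) = 2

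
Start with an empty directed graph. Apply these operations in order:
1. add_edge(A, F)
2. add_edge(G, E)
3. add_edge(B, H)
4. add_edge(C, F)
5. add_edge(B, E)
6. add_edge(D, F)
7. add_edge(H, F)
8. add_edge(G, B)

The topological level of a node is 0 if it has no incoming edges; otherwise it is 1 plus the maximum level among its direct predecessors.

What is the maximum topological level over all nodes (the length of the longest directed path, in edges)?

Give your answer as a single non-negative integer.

Answer: 3

Derivation:
Op 1: add_edge(A, F). Edges now: 1
Op 2: add_edge(G, E). Edges now: 2
Op 3: add_edge(B, H). Edges now: 3
Op 4: add_edge(C, F). Edges now: 4
Op 5: add_edge(B, E). Edges now: 5
Op 6: add_edge(D, F). Edges now: 6
Op 7: add_edge(H, F). Edges now: 7
Op 8: add_edge(G, B). Edges now: 8
Compute levels (Kahn BFS):
  sources (in-degree 0): A, C, D, G
  process A: level=0
    A->F: in-degree(F)=3, level(F)>=1
  process C: level=0
    C->F: in-degree(F)=2, level(F)>=1
  process D: level=0
    D->F: in-degree(F)=1, level(F)>=1
  process G: level=0
    G->B: in-degree(B)=0, level(B)=1, enqueue
    G->E: in-degree(E)=1, level(E)>=1
  process B: level=1
    B->E: in-degree(E)=0, level(E)=2, enqueue
    B->H: in-degree(H)=0, level(H)=2, enqueue
  process E: level=2
  process H: level=2
    H->F: in-degree(F)=0, level(F)=3, enqueue
  process F: level=3
All levels: A:0, B:1, C:0, D:0, E:2, F:3, G:0, H:2
max level = 3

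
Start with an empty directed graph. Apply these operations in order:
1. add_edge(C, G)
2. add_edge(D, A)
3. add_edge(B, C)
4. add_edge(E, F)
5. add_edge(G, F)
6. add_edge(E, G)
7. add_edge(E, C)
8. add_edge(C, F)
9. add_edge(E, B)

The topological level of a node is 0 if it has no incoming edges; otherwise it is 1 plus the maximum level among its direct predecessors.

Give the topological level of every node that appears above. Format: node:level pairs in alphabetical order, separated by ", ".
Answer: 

Answer: A:1, B:1, C:2, D:0, E:0, F:4, G:3

Derivation:
Op 1: add_edge(C, G). Edges now: 1
Op 2: add_edge(D, A). Edges now: 2
Op 3: add_edge(B, C). Edges now: 3
Op 4: add_edge(E, F). Edges now: 4
Op 5: add_edge(G, F). Edges now: 5
Op 6: add_edge(E, G). Edges now: 6
Op 7: add_edge(E, C). Edges now: 7
Op 8: add_edge(C, F). Edges now: 8
Op 9: add_edge(E, B). Edges now: 9
Compute levels (Kahn BFS):
  sources (in-degree 0): D, E
  process D: level=0
    D->A: in-degree(A)=0, level(A)=1, enqueue
  process E: level=0
    E->B: in-degree(B)=0, level(B)=1, enqueue
    E->C: in-degree(C)=1, level(C)>=1
    E->F: in-degree(F)=2, level(F)>=1
    E->G: in-degree(G)=1, level(G)>=1
  process A: level=1
  process B: level=1
    B->C: in-degree(C)=0, level(C)=2, enqueue
  process C: level=2
    C->F: in-degree(F)=1, level(F)>=3
    C->G: in-degree(G)=0, level(G)=3, enqueue
  process G: level=3
    G->F: in-degree(F)=0, level(F)=4, enqueue
  process F: level=4
All levels: A:1, B:1, C:2, D:0, E:0, F:4, G:3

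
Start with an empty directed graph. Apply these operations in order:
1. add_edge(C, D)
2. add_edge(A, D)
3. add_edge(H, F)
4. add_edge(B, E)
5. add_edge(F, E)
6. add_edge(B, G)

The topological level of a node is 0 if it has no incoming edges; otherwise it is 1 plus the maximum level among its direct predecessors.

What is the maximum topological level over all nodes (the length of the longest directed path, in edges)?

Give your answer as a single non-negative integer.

Op 1: add_edge(C, D). Edges now: 1
Op 2: add_edge(A, D). Edges now: 2
Op 3: add_edge(H, F). Edges now: 3
Op 4: add_edge(B, E). Edges now: 4
Op 5: add_edge(F, E). Edges now: 5
Op 6: add_edge(B, G). Edges now: 6
Compute levels (Kahn BFS):
  sources (in-degree 0): A, B, C, H
  process A: level=0
    A->D: in-degree(D)=1, level(D)>=1
  process B: level=0
    B->E: in-degree(E)=1, level(E)>=1
    B->G: in-degree(G)=0, level(G)=1, enqueue
  process C: level=0
    C->D: in-degree(D)=0, level(D)=1, enqueue
  process H: level=0
    H->F: in-degree(F)=0, level(F)=1, enqueue
  process G: level=1
  process D: level=1
  process F: level=1
    F->E: in-degree(E)=0, level(E)=2, enqueue
  process E: level=2
All levels: A:0, B:0, C:0, D:1, E:2, F:1, G:1, H:0
max level = 2

Answer: 2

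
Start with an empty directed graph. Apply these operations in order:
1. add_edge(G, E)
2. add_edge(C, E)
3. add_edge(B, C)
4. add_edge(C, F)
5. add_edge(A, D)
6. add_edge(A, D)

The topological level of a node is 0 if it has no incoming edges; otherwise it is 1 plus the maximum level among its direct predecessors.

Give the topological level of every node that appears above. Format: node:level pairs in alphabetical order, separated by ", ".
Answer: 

Op 1: add_edge(G, E). Edges now: 1
Op 2: add_edge(C, E). Edges now: 2
Op 3: add_edge(B, C). Edges now: 3
Op 4: add_edge(C, F). Edges now: 4
Op 5: add_edge(A, D). Edges now: 5
Op 6: add_edge(A, D) (duplicate, no change). Edges now: 5
Compute levels (Kahn BFS):
  sources (in-degree 0): A, B, G
  process A: level=0
    A->D: in-degree(D)=0, level(D)=1, enqueue
  process B: level=0
    B->C: in-degree(C)=0, level(C)=1, enqueue
  process G: level=0
    G->E: in-degree(E)=1, level(E)>=1
  process D: level=1
  process C: level=1
    C->E: in-degree(E)=0, level(E)=2, enqueue
    C->F: in-degree(F)=0, level(F)=2, enqueue
  process E: level=2
  process F: level=2
All levels: A:0, B:0, C:1, D:1, E:2, F:2, G:0

Answer: A:0, B:0, C:1, D:1, E:2, F:2, G:0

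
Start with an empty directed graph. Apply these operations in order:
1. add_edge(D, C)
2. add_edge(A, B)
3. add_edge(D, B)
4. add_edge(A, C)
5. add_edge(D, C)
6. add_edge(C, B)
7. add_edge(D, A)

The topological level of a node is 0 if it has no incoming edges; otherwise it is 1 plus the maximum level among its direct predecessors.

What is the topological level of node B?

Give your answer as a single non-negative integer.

Op 1: add_edge(D, C). Edges now: 1
Op 2: add_edge(A, B). Edges now: 2
Op 3: add_edge(D, B). Edges now: 3
Op 4: add_edge(A, C). Edges now: 4
Op 5: add_edge(D, C) (duplicate, no change). Edges now: 4
Op 6: add_edge(C, B). Edges now: 5
Op 7: add_edge(D, A). Edges now: 6
Compute levels (Kahn BFS):
  sources (in-degree 0): D
  process D: level=0
    D->A: in-degree(A)=0, level(A)=1, enqueue
    D->B: in-degree(B)=2, level(B)>=1
    D->C: in-degree(C)=1, level(C)>=1
  process A: level=1
    A->B: in-degree(B)=1, level(B)>=2
    A->C: in-degree(C)=0, level(C)=2, enqueue
  process C: level=2
    C->B: in-degree(B)=0, level(B)=3, enqueue
  process B: level=3
All levels: A:1, B:3, C:2, D:0
level(B) = 3

Answer: 3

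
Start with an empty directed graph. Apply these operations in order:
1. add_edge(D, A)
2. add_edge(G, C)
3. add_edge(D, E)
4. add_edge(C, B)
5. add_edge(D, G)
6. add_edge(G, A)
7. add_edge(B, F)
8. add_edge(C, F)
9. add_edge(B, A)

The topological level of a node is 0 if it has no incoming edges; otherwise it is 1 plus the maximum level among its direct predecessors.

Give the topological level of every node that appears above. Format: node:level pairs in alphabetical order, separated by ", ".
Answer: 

Op 1: add_edge(D, A). Edges now: 1
Op 2: add_edge(G, C). Edges now: 2
Op 3: add_edge(D, E). Edges now: 3
Op 4: add_edge(C, B). Edges now: 4
Op 5: add_edge(D, G). Edges now: 5
Op 6: add_edge(G, A). Edges now: 6
Op 7: add_edge(B, F). Edges now: 7
Op 8: add_edge(C, F). Edges now: 8
Op 9: add_edge(B, A). Edges now: 9
Compute levels (Kahn BFS):
  sources (in-degree 0): D
  process D: level=0
    D->A: in-degree(A)=2, level(A)>=1
    D->E: in-degree(E)=0, level(E)=1, enqueue
    D->G: in-degree(G)=0, level(G)=1, enqueue
  process E: level=1
  process G: level=1
    G->A: in-degree(A)=1, level(A)>=2
    G->C: in-degree(C)=0, level(C)=2, enqueue
  process C: level=2
    C->B: in-degree(B)=0, level(B)=3, enqueue
    C->F: in-degree(F)=1, level(F)>=3
  process B: level=3
    B->A: in-degree(A)=0, level(A)=4, enqueue
    B->F: in-degree(F)=0, level(F)=4, enqueue
  process A: level=4
  process F: level=4
All levels: A:4, B:3, C:2, D:0, E:1, F:4, G:1

Answer: A:4, B:3, C:2, D:0, E:1, F:4, G:1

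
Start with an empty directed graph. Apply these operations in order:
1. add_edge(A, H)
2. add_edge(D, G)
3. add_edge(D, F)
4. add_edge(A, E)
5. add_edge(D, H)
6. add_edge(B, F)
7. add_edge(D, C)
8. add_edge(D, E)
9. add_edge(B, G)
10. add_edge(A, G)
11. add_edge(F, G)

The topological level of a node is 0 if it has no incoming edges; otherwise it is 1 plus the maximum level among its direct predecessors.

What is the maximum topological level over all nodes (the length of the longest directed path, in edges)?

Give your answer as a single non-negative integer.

Answer: 2

Derivation:
Op 1: add_edge(A, H). Edges now: 1
Op 2: add_edge(D, G). Edges now: 2
Op 3: add_edge(D, F). Edges now: 3
Op 4: add_edge(A, E). Edges now: 4
Op 5: add_edge(D, H). Edges now: 5
Op 6: add_edge(B, F). Edges now: 6
Op 7: add_edge(D, C). Edges now: 7
Op 8: add_edge(D, E). Edges now: 8
Op 9: add_edge(B, G). Edges now: 9
Op 10: add_edge(A, G). Edges now: 10
Op 11: add_edge(F, G). Edges now: 11
Compute levels (Kahn BFS):
  sources (in-degree 0): A, B, D
  process A: level=0
    A->E: in-degree(E)=1, level(E)>=1
    A->G: in-degree(G)=3, level(G)>=1
    A->H: in-degree(H)=1, level(H)>=1
  process B: level=0
    B->F: in-degree(F)=1, level(F)>=1
    B->G: in-degree(G)=2, level(G)>=1
  process D: level=0
    D->C: in-degree(C)=0, level(C)=1, enqueue
    D->E: in-degree(E)=0, level(E)=1, enqueue
    D->F: in-degree(F)=0, level(F)=1, enqueue
    D->G: in-degree(G)=1, level(G)>=1
    D->H: in-degree(H)=0, level(H)=1, enqueue
  process C: level=1
  process E: level=1
  process F: level=1
    F->G: in-degree(G)=0, level(G)=2, enqueue
  process H: level=1
  process G: level=2
All levels: A:0, B:0, C:1, D:0, E:1, F:1, G:2, H:1
max level = 2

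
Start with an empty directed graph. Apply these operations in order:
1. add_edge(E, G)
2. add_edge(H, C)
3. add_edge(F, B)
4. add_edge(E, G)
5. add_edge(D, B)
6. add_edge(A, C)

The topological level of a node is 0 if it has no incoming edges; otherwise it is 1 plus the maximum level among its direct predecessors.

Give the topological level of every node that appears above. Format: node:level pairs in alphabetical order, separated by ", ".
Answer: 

Answer: A:0, B:1, C:1, D:0, E:0, F:0, G:1, H:0

Derivation:
Op 1: add_edge(E, G). Edges now: 1
Op 2: add_edge(H, C). Edges now: 2
Op 3: add_edge(F, B). Edges now: 3
Op 4: add_edge(E, G) (duplicate, no change). Edges now: 3
Op 5: add_edge(D, B). Edges now: 4
Op 6: add_edge(A, C). Edges now: 5
Compute levels (Kahn BFS):
  sources (in-degree 0): A, D, E, F, H
  process A: level=0
    A->C: in-degree(C)=1, level(C)>=1
  process D: level=0
    D->B: in-degree(B)=1, level(B)>=1
  process E: level=0
    E->G: in-degree(G)=0, level(G)=1, enqueue
  process F: level=0
    F->B: in-degree(B)=0, level(B)=1, enqueue
  process H: level=0
    H->C: in-degree(C)=0, level(C)=1, enqueue
  process G: level=1
  process B: level=1
  process C: level=1
All levels: A:0, B:1, C:1, D:0, E:0, F:0, G:1, H:0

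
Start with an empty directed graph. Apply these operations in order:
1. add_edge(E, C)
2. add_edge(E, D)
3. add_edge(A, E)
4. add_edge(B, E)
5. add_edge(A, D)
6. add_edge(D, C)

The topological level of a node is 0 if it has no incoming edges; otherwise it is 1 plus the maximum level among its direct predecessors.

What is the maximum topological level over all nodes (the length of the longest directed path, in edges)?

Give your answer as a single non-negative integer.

Answer: 3

Derivation:
Op 1: add_edge(E, C). Edges now: 1
Op 2: add_edge(E, D). Edges now: 2
Op 3: add_edge(A, E). Edges now: 3
Op 4: add_edge(B, E). Edges now: 4
Op 5: add_edge(A, D). Edges now: 5
Op 6: add_edge(D, C). Edges now: 6
Compute levels (Kahn BFS):
  sources (in-degree 0): A, B
  process A: level=0
    A->D: in-degree(D)=1, level(D)>=1
    A->E: in-degree(E)=1, level(E)>=1
  process B: level=0
    B->E: in-degree(E)=0, level(E)=1, enqueue
  process E: level=1
    E->C: in-degree(C)=1, level(C)>=2
    E->D: in-degree(D)=0, level(D)=2, enqueue
  process D: level=2
    D->C: in-degree(C)=0, level(C)=3, enqueue
  process C: level=3
All levels: A:0, B:0, C:3, D:2, E:1
max level = 3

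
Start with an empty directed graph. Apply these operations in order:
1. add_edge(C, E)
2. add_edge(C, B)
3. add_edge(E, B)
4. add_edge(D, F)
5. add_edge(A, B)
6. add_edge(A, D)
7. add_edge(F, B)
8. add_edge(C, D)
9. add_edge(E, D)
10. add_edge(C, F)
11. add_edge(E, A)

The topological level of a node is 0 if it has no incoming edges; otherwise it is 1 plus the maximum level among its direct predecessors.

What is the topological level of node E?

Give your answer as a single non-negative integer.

Answer: 1

Derivation:
Op 1: add_edge(C, E). Edges now: 1
Op 2: add_edge(C, B). Edges now: 2
Op 3: add_edge(E, B). Edges now: 3
Op 4: add_edge(D, F). Edges now: 4
Op 5: add_edge(A, B). Edges now: 5
Op 6: add_edge(A, D). Edges now: 6
Op 7: add_edge(F, B). Edges now: 7
Op 8: add_edge(C, D). Edges now: 8
Op 9: add_edge(E, D). Edges now: 9
Op 10: add_edge(C, F). Edges now: 10
Op 11: add_edge(E, A). Edges now: 11
Compute levels (Kahn BFS):
  sources (in-degree 0): C
  process C: level=0
    C->B: in-degree(B)=3, level(B)>=1
    C->D: in-degree(D)=2, level(D)>=1
    C->E: in-degree(E)=0, level(E)=1, enqueue
    C->F: in-degree(F)=1, level(F)>=1
  process E: level=1
    E->A: in-degree(A)=0, level(A)=2, enqueue
    E->B: in-degree(B)=2, level(B)>=2
    E->D: in-degree(D)=1, level(D)>=2
  process A: level=2
    A->B: in-degree(B)=1, level(B)>=3
    A->D: in-degree(D)=0, level(D)=3, enqueue
  process D: level=3
    D->F: in-degree(F)=0, level(F)=4, enqueue
  process F: level=4
    F->B: in-degree(B)=0, level(B)=5, enqueue
  process B: level=5
All levels: A:2, B:5, C:0, D:3, E:1, F:4
level(E) = 1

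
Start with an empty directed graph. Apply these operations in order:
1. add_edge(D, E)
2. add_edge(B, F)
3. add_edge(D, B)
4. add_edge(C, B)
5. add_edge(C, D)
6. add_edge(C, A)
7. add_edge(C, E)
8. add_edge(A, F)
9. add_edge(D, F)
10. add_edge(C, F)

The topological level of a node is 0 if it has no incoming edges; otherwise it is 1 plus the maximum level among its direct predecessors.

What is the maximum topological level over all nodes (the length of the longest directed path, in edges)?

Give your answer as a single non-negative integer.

Op 1: add_edge(D, E). Edges now: 1
Op 2: add_edge(B, F). Edges now: 2
Op 3: add_edge(D, B). Edges now: 3
Op 4: add_edge(C, B). Edges now: 4
Op 5: add_edge(C, D). Edges now: 5
Op 6: add_edge(C, A). Edges now: 6
Op 7: add_edge(C, E). Edges now: 7
Op 8: add_edge(A, F). Edges now: 8
Op 9: add_edge(D, F). Edges now: 9
Op 10: add_edge(C, F). Edges now: 10
Compute levels (Kahn BFS):
  sources (in-degree 0): C
  process C: level=0
    C->A: in-degree(A)=0, level(A)=1, enqueue
    C->B: in-degree(B)=1, level(B)>=1
    C->D: in-degree(D)=0, level(D)=1, enqueue
    C->E: in-degree(E)=1, level(E)>=1
    C->F: in-degree(F)=3, level(F)>=1
  process A: level=1
    A->F: in-degree(F)=2, level(F)>=2
  process D: level=1
    D->B: in-degree(B)=0, level(B)=2, enqueue
    D->E: in-degree(E)=0, level(E)=2, enqueue
    D->F: in-degree(F)=1, level(F)>=2
  process B: level=2
    B->F: in-degree(F)=0, level(F)=3, enqueue
  process E: level=2
  process F: level=3
All levels: A:1, B:2, C:0, D:1, E:2, F:3
max level = 3

Answer: 3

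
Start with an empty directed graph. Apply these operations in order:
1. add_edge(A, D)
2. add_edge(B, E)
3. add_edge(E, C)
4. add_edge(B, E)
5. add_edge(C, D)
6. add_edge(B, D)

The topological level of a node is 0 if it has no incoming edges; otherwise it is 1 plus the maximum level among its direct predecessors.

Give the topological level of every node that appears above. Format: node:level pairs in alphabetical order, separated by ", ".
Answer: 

Op 1: add_edge(A, D). Edges now: 1
Op 2: add_edge(B, E). Edges now: 2
Op 3: add_edge(E, C). Edges now: 3
Op 4: add_edge(B, E) (duplicate, no change). Edges now: 3
Op 5: add_edge(C, D). Edges now: 4
Op 6: add_edge(B, D). Edges now: 5
Compute levels (Kahn BFS):
  sources (in-degree 0): A, B
  process A: level=0
    A->D: in-degree(D)=2, level(D)>=1
  process B: level=0
    B->D: in-degree(D)=1, level(D)>=1
    B->E: in-degree(E)=0, level(E)=1, enqueue
  process E: level=1
    E->C: in-degree(C)=0, level(C)=2, enqueue
  process C: level=2
    C->D: in-degree(D)=0, level(D)=3, enqueue
  process D: level=3
All levels: A:0, B:0, C:2, D:3, E:1

Answer: A:0, B:0, C:2, D:3, E:1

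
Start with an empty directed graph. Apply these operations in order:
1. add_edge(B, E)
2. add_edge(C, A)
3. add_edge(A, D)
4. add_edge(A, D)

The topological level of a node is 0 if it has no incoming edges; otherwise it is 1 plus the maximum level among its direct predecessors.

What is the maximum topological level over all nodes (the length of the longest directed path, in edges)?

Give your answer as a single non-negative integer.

Op 1: add_edge(B, E). Edges now: 1
Op 2: add_edge(C, A). Edges now: 2
Op 3: add_edge(A, D). Edges now: 3
Op 4: add_edge(A, D) (duplicate, no change). Edges now: 3
Compute levels (Kahn BFS):
  sources (in-degree 0): B, C
  process B: level=0
    B->E: in-degree(E)=0, level(E)=1, enqueue
  process C: level=0
    C->A: in-degree(A)=0, level(A)=1, enqueue
  process E: level=1
  process A: level=1
    A->D: in-degree(D)=0, level(D)=2, enqueue
  process D: level=2
All levels: A:1, B:0, C:0, D:2, E:1
max level = 2

Answer: 2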